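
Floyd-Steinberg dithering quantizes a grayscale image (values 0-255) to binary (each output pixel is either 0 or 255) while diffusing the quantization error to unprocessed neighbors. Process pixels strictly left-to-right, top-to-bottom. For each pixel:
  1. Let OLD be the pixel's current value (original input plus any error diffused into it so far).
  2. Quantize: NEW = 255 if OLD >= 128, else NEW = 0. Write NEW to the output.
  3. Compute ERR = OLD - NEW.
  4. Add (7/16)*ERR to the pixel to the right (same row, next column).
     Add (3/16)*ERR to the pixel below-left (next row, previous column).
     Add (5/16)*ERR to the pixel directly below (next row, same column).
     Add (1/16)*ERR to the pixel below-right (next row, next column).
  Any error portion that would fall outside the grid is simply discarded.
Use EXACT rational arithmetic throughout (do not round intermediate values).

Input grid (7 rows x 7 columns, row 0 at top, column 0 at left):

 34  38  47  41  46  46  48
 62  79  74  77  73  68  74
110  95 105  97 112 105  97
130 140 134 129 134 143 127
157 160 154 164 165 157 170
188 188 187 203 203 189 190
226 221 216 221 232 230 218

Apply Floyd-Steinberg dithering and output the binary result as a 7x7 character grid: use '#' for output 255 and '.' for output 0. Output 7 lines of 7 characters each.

Answer: .......
.#.#.#.
.#..#..
#.#.##.
#.##.##
##.##.#
#######

Derivation:
(0,0): OLD=34 → NEW=0, ERR=34
(0,1): OLD=423/8 → NEW=0, ERR=423/8
(0,2): OLD=8977/128 → NEW=0, ERR=8977/128
(0,3): OLD=146807/2048 → NEW=0, ERR=146807/2048
(0,4): OLD=2534977/32768 → NEW=0, ERR=2534977/32768
(0,5): OLD=41862087/524288 → NEW=0, ERR=41862087/524288
(0,6): OLD=695687793/8388608 → NEW=0, ERR=695687793/8388608
(1,0): OLD=10565/128 → NEW=0, ERR=10565/128
(1,1): OLD=150435/1024 → NEW=255, ERR=-110685/1024
(1,2): OLD=2142111/32768 → NEW=0, ERR=2142111/32768
(1,3): OLD=19253139/131072 → NEW=255, ERR=-14170221/131072
(1,4): OLD=581569209/8388608 → NEW=0, ERR=581569209/8388608
(1,5): OLD=9641387209/67108864 → NEW=255, ERR=-7471373111/67108864
(1,6): OLD=60343142055/1073741824 → NEW=0, ERR=60343142055/1073741824
(2,0): OLD=1892785/16384 → NEW=0, ERR=1892785/16384
(2,1): OLD=67727723/524288 → NEW=255, ERR=-65965717/524288
(2,2): OLD=363699329/8388608 → NEW=0, ERR=363699329/8388608
(2,3): OLD=6661816121/67108864 → NEW=0, ERR=6661816121/67108864
(2,4): OLD=80242646505/536870912 → NEW=255, ERR=-56659436055/536870912
(2,5): OLD=668414595587/17179869184 → NEW=0, ERR=668414595587/17179869184
(2,6): OLD=34256838990661/274877906944 → NEW=0, ERR=34256838990661/274877906944
(3,0): OLD=1195467489/8388608 → NEW=255, ERR=-943627551/8388608
(3,1): OLD=4484017805/67108864 → NEW=0, ERR=4484017805/67108864
(3,2): OLD=100679669399/536870912 → NEW=255, ERR=-36222413161/536870912
(3,3): OLD=243578940993/2147483648 → NEW=0, ERR=243578940993/2147483648
(3,4): OLD=45119219171041/274877906944 → NEW=255, ERR=-24974647099679/274877906944
(3,5): OLD=290666087374451/2199023255552 → NEW=255, ERR=-270084842791309/2199023255552
(3,6): OLD=4033651983604077/35184372088832 → NEW=0, ERR=4033651983604077/35184372088832
(4,0): OLD=144284417743/1073741824 → NEW=255, ERR=-129519747377/1073741824
(4,1): OLD=1862743456707/17179869184 → NEW=0, ERR=1862743456707/17179869184
(4,2): OLD=56568618902477/274877906944 → NEW=255, ERR=-13525247368243/274877906944
(4,3): OLD=344511800820703/2199023255552 → NEW=255, ERR=-216239129345057/2199023255552
(4,4): OLD=1365965956228813/17592186044416 → NEW=0, ERR=1365965956228813/17592186044416
(4,5): OLD=94804079773097965/562949953421312 → NEW=255, ERR=-48748158349336595/562949953421312
(4,6): OLD=1443537203794363531/9007199254740992 → NEW=255, ERR=-853298606164589429/9007199254740992
(5,0): OLD=46903697085433/274877906944 → NEW=255, ERR=-23190169185287/274877906944
(5,1): OLD=369894119446931/2199023255552 → NEW=255, ERR=-190856810718829/2199023255552
(5,2): OLD=2146091892636693/17592186044416 → NEW=0, ERR=2146091892636693/17592186044416
(5,3): OLD=33372390192018313/140737488355328 → NEW=255, ERR=-2515669338590327/140737488355328
(5,4): OLD=1774975568068157923/9007199254740992 → NEW=255, ERR=-521860241890795037/9007199254740992
(5,5): OLD=8912187468124825459/72057594037927936 → NEW=0, ERR=8912187468124825459/72057594037927936
(5,6): OLD=241068689636876042333/1152921504606846976 → NEW=255, ERR=-52926294037869936547/1152921504606846976
(6,0): OLD=6451490892508065/35184372088832 → NEW=255, ERR=-2520523990144095/35184372088832
(6,1): OLD=101407936617698389/562949953421312 → NEW=255, ERR=-42144301504736171/562949953421312
(6,2): OLD=1914872255705667807/9007199254740992 → NEW=255, ERR=-381963554253285153/9007199254740992
(6,3): OLD=13951957909999924353/72057594037927936 → NEW=255, ERR=-4422728569671699327/72057594037927936
(6,4): OLD=30136602388558878827/144115188075855872 → NEW=255, ERR=-6612770570784368533/144115188075855872
(6,5): OLD=4359833989363626696175/18446744073709551616 → NEW=255, ERR=-344085749432308965905/18446744073709551616
(6,6): OLD=59981059551883113669017/295147905179352825856 → NEW=255, ERR=-15281656268851856924263/295147905179352825856
Row 0: .......
Row 1: .#.#.#.
Row 2: .#..#..
Row 3: #.#.##.
Row 4: #.##.##
Row 5: ##.##.#
Row 6: #######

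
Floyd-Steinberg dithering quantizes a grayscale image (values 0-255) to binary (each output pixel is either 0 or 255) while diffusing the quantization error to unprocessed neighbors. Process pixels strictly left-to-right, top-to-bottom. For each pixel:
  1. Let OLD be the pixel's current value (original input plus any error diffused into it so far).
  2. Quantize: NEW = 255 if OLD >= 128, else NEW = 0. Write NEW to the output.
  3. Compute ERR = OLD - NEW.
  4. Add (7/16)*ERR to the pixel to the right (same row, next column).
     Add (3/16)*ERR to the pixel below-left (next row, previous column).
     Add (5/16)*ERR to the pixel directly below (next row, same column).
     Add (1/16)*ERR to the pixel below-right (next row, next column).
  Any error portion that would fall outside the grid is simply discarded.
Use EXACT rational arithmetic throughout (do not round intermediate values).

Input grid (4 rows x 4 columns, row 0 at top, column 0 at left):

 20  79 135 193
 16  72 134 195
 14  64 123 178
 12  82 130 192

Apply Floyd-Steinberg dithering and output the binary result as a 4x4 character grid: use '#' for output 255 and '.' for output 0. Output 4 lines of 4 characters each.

(0,0): OLD=20 → NEW=0, ERR=20
(0,1): OLD=351/4 → NEW=0, ERR=351/4
(0,2): OLD=11097/64 → NEW=255, ERR=-5223/64
(0,3): OLD=161071/1024 → NEW=255, ERR=-100049/1024
(1,0): OLD=2477/64 → NEW=0, ERR=2477/64
(1,1): OLD=52379/512 → NEW=0, ERR=52379/512
(1,2): OLD=2300631/16384 → NEW=255, ERR=-1877289/16384
(1,3): OLD=28636049/262144 → NEW=0, ERR=28636049/262144
(2,0): OLD=370905/8192 → NEW=0, ERR=370905/8192
(2,1): OLD=25352771/262144 → NEW=0, ERR=25352771/262144
(2,2): OLD=81988983/524288 → NEW=255, ERR=-51704457/524288
(2,3): OLD=1357528267/8388608 → NEW=255, ERR=-781566773/8388608
(3,0): OLD=185734761/4194304 → NEW=0, ERR=185734761/4194304
(3,1): OLD=7780288247/67108864 → NEW=0, ERR=7780288247/67108864
(3,2): OLD=148690309193/1073741824 → NEW=255, ERR=-125113855927/1073741824
(3,3): OLD=1816644429183/17179869184 → NEW=0, ERR=1816644429183/17179869184
Row 0: ..##
Row 1: ..#.
Row 2: ..##
Row 3: ..#.

Answer: ..##
..#.
..##
..#.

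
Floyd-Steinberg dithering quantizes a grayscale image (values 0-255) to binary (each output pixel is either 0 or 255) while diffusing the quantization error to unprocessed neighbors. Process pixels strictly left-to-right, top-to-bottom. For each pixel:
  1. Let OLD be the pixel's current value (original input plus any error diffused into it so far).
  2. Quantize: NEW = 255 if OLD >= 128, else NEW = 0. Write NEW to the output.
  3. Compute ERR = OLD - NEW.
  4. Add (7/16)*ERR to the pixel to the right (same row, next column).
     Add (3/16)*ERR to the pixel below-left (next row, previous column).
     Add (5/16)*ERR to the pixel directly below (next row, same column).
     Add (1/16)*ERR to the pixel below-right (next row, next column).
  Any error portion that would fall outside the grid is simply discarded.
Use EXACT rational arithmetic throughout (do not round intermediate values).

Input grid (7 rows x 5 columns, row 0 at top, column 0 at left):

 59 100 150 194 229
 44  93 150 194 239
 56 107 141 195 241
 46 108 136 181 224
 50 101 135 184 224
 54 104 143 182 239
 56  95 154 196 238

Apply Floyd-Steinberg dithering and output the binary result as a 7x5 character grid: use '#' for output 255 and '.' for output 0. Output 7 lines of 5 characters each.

(0,0): OLD=59 → NEW=0, ERR=59
(0,1): OLD=2013/16 → NEW=0, ERR=2013/16
(0,2): OLD=52491/256 → NEW=255, ERR=-12789/256
(0,3): OLD=705101/4096 → NEW=255, ERR=-339379/4096
(0,4): OLD=12632091/65536 → NEW=255, ERR=-4079589/65536
(1,0): OLD=22023/256 → NEW=0, ERR=22023/256
(1,1): OLD=336433/2048 → NEW=255, ERR=-185807/2048
(1,2): OLD=5703173/65536 → NEW=0, ERR=5703173/65536
(1,3): OLD=50170721/262144 → NEW=255, ERR=-16675999/262144
(1,4): OLD=782394627/4194304 → NEW=255, ERR=-287152893/4194304
(2,0): OLD=2158507/32768 → NEW=0, ERR=2158507/32768
(2,1): OLD=135435017/1048576 → NEW=255, ERR=-131951863/1048576
(2,2): OLD=1602933083/16777216 → NEW=0, ERR=1602933083/16777216
(2,3): OLD=56243303393/268435456 → NEW=255, ERR=-12207737887/268435456
(2,4): OLD=840667804391/4294967296 → NEW=255, ERR=-254548856089/4294967296
(3,0): OLD=721257467/16777216 → NEW=0, ERR=721257467/16777216
(3,1): OLD=14698818655/134217728 → NEW=0, ERR=14698818655/134217728
(3,2): OLD=847730769477/4294967296 → NEW=255, ERR=-247485891003/4294967296
(3,3): OLD=1171988665277/8589934592 → NEW=255, ERR=-1018444655683/8589934592
(3,4): OLD=20721076814673/137438953472 → NEW=255, ERR=-14325856320687/137438953472
(4,0): OLD=180320937045/2147483648 → NEW=0, ERR=180320937045/2147483648
(4,1): OLD=11259155492309/68719476736 → NEW=255, ERR=-6264311075371/68719476736
(4,2): OLD=67868144356891/1099511627776 → NEW=0, ERR=67868144356891/1099511627776
(4,3): OLD=2653057723240405/17592186044416 → NEW=255, ERR=-1832949718085675/17592186044416
(4,4): OLD=38965424056508755/281474976710656 → NEW=255, ERR=-32810695004708525/281474976710656
(5,0): OLD=69432044600991/1099511627776 → NEW=0, ERR=69432044600991/1099511627776
(5,1): OLD=1055197763817117/8796093022208 → NEW=0, ERR=1055197763817117/8796093022208
(5,2): OLD=53350629122062725/281474976710656 → NEW=255, ERR=-18425489939154555/281474976710656
(5,3): OLD=115745721275433227/1125899906842624 → NEW=0, ERR=115745721275433227/1125899906842624
(5,4): OLD=4342138610642573065/18014398509481984 → NEW=255, ERR=-251533009275332855/18014398509481984
(6,0): OLD=13824174423389359/140737488355328 → NEW=0, ERR=13824174423389359/140737488355328
(6,1): OLD=752710182338776897/4503599627370496 → NEW=255, ERR=-395707722640699583/4503599627370496
(6,2): OLD=8782086138603203291/72057594037927936 → NEW=0, ERR=8782086138603203291/72057594037927936
(6,3): OLD=316750527145575502633/1152921504606846976 → NEW=255, ERR=22755543470829523753/1152921504606846976
(6,4): OLD=4587646949456617061727/18446744073709551616 → NEW=255, ERR=-116272789339318600353/18446744073709551616
Row 0: ..###
Row 1: .#.##
Row 2: .#.##
Row 3: ..###
Row 4: .#.##
Row 5: ..#.#
Row 6: .#.##

Answer: ..###
.#.##
.#.##
..###
.#.##
..#.#
.#.##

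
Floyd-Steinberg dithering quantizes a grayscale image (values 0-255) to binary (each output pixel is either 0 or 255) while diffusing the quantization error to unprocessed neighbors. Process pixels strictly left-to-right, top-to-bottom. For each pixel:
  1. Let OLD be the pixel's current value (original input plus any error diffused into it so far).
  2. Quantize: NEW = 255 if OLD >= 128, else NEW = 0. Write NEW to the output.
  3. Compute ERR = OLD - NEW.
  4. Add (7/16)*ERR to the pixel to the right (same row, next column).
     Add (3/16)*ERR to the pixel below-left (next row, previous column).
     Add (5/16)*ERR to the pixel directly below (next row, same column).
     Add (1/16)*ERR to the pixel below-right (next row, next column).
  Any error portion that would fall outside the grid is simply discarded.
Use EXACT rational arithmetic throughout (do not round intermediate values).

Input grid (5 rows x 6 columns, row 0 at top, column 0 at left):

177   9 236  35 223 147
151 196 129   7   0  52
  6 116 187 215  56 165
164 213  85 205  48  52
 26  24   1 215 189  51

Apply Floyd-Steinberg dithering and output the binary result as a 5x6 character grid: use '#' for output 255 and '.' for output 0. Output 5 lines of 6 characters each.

Answer: #.#.##
.#....
.###.#
##.#..
...##.

Derivation:
(0,0): OLD=177 → NEW=255, ERR=-78
(0,1): OLD=-201/8 → NEW=0, ERR=-201/8
(0,2): OLD=28801/128 → NEW=255, ERR=-3839/128
(0,3): OLD=44807/2048 → NEW=0, ERR=44807/2048
(0,4): OLD=7620913/32768 → NEW=255, ERR=-734927/32768
(0,5): OLD=71925847/524288 → NEW=255, ERR=-61767593/524288
(1,0): OLD=15605/128 → NEW=0, ERR=15605/128
(1,1): OLD=236531/1024 → NEW=255, ERR=-24589/1024
(1,2): OLD=3658671/32768 → NEW=0, ERR=3658671/32768
(1,3): OLD=7419427/131072 → NEW=0, ERR=7419427/131072
(1,4): OLD=-24882391/8388608 → NEW=0, ERR=-24882391/8388608
(1,5): OLD=1675596367/134217728 → NEW=0, ERR=1675596367/134217728
(2,0): OLD=648737/16384 → NEW=0, ERR=648737/16384
(2,1): OLD=80936379/524288 → NEW=255, ERR=-52757061/524288
(2,2): OLD=1568507505/8388608 → NEW=255, ERR=-570587535/8388608
(2,3): OLD=14049444009/67108864 → NEW=255, ERR=-3063316311/67108864
(2,4): OLD=88006347003/2147483648 → NEW=0, ERR=88006347003/2147483648
(2,5): OLD=6413079077005/34359738368 → NEW=255, ERR=-2348654206835/34359738368
(3,0): OLD=1321258449/8388608 → NEW=255, ERR=-817836591/8388608
(3,1): OLD=8631672893/67108864 → NEW=255, ERR=-8481087427/67108864
(3,2): OLD=-3432955545/536870912 → NEW=0, ERR=-3432955545/536870912
(3,3): OLD=6575441632469/34359738368 → NEW=255, ERR=-2186291651371/34359738368
(3,4): OLD=4755182347765/274877906944 → NEW=0, ERR=4755182347765/274877906944
(3,5): OLD=179303339154747/4398046511104 → NEW=0, ERR=179303339154747/4398046511104
(4,0): OLD=-30239438497/1073741824 → NEW=0, ERR=-30239438497/1073741824
(4,1): OLD=-603127020141/17179869184 → NEW=0, ERR=-603127020141/17179869184
(4,2): OLD=-19893759959223/549755813888 → NEW=0, ERR=-19893759959223/549755813888
(4,3): OLD=1602016095558989/8796093022208 → NEW=255, ERR=-640987625104051/8796093022208
(4,4): OLD=23389430471248541/140737488355328 → NEW=255, ERR=-12498629059360099/140737488355328
(4,5): OLD=58474574709242155/2251799813685248 → NEW=0, ERR=58474574709242155/2251799813685248
Row 0: #.#.##
Row 1: .#....
Row 2: .###.#
Row 3: ##.#..
Row 4: ...##.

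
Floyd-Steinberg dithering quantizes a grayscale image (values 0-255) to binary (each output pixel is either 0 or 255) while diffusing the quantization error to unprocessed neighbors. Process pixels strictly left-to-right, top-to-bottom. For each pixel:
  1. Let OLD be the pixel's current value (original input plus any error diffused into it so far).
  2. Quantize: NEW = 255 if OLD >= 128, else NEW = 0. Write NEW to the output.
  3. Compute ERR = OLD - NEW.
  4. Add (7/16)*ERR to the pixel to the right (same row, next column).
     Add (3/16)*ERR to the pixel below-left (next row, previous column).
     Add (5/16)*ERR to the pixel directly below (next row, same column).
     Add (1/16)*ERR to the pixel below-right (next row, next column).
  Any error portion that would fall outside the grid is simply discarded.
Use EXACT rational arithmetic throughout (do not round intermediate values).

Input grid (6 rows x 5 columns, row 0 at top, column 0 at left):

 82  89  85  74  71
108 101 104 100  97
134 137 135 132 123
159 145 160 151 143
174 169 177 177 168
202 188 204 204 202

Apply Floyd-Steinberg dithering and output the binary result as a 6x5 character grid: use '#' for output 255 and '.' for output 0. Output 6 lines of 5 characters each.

(0,0): OLD=82 → NEW=0, ERR=82
(0,1): OLD=999/8 → NEW=0, ERR=999/8
(0,2): OLD=17873/128 → NEW=255, ERR=-14767/128
(0,3): OLD=48183/2048 → NEW=0, ERR=48183/2048
(0,4): OLD=2663809/32768 → NEW=0, ERR=2663809/32768
(1,0): OLD=20101/128 → NEW=255, ERR=-12539/128
(1,1): OLD=82595/1024 → NEW=0, ERR=82595/1024
(1,2): OLD=3783135/32768 → NEW=0, ERR=3783135/32768
(1,3): OLD=21744115/131072 → NEW=255, ERR=-11679245/131072
(1,4): OLD=178028921/2097152 → NEW=0, ERR=178028921/2097152
(2,0): OLD=1941681/16384 → NEW=0, ERR=1941681/16384
(2,1): OLD=120365611/524288 → NEW=255, ERR=-13327829/524288
(2,2): OLD=1243955777/8388608 → NEW=255, ERR=-895139263/8388608
(2,3): OLD=10818236467/134217728 → NEW=0, ERR=10818236467/134217728
(2,4): OLD=384877851813/2147483648 → NEW=255, ERR=-162730478427/2147483648
(3,0): OLD=1604474145/8388608 → NEW=255, ERR=-534620895/8388608
(3,1): OLD=6480860429/67108864 → NEW=0, ERR=6480860429/67108864
(3,2): OLD=391761073823/2147483648 → NEW=255, ERR=-155847256417/2147483648
(3,3): OLD=530687691175/4294967296 → NEW=0, ERR=530687691175/4294967296
(3,4): OLD=12260577794147/68719476736 → NEW=255, ERR=-5262888773533/68719476736
(4,0): OLD=184888822863/1073741824 → NEW=255, ERR=-88915342257/1073741824
(4,1): OLD=4994513942863/34359738368 → NEW=255, ERR=-3767219340977/34359738368
(4,2): OLD=74523168285825/549755813888 → NEW=255, ERR=-65664564255615/549755813888
(4,3): OLD=1270690409285967/8796093022208 → NEW=255, ERR=-972313311377073/8796093022208
(4,4): OLD=14556304440520873/140737488355328 → NEW=0, ERR=14556304440520873/140737488355328
(5,0): OLD=85522561621325/549755813888 → NEW=255, ERR=-54665170920115/549755813888
(5,1): OLD=363556698226855/4398046511104 → NEW=0, ERR=363556698226855/4398046511104
(5,2): OLD=24665728173792351/140737488355328 → NEW=255, ERR=-11222331356816289/140737488355328
(5,3): OLD=82471140614008977/562949953421312 → NEW=255, ERR=-61081097508425583/562949953421312
(5,4): OLD=1620784603780986091/9007199254740992 → NEW=255, ERR=-676051206177966869/9007199254740992
Row 0: ..#..
Row 1: #..#.
Row 2: .##.#
Row 3: #.#.#
Row 4: ####.
Row 5: #.###

Answer: ..#..
#..#.
.##.#
#.#.#
####.
#.###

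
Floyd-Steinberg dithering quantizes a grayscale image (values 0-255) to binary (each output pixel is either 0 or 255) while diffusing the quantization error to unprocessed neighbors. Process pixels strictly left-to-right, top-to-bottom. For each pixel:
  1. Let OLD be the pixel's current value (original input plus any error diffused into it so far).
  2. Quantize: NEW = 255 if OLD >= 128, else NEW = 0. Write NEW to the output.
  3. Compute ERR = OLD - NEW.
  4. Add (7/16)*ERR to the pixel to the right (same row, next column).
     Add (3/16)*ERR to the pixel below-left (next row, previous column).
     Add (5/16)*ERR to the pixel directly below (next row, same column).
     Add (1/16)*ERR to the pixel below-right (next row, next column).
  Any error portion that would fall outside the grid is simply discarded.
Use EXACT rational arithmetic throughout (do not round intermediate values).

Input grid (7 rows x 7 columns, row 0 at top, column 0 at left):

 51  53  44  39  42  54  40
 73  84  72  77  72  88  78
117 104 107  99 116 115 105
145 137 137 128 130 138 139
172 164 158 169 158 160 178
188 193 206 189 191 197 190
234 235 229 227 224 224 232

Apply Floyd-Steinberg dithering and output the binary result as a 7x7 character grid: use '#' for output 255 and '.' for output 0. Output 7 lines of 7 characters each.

Answer: .......
.#.#.#.
#..#.#.
.##.#.#
#.##.##
###.##.
#######

Derivation:
(0,0): OLD=51 → NEW=0, ERR=51
(0,1): OLD=1205/16 → NEW=0, ERR=1205/16
(0,2): OLD=19699/256 → NEW=0, ERR=19699/256
(0,3): OLD=297637/4096 → NEW=0, ERR=297637/4096
(0,4): OLD=4835971/65536 → NEW=0, ERR=4835971/65536
(0,5): OLD=90474901/1048576 → NEW=0, ERR=90474901/1048576
(0,6): OLD=1304412947/16777216 → NEW=0, ERR=1304412947/16777216
(1,0): OLD=26383/256 → NEW=0, ERR=26383/256
(1,1): OLD=348649/2048 → NEW=255, ERR=-173591/2048
(1,2): OLD=5065629/65536 → NEW=0, ERR=5065629/65536
(1,3): OLD=39890393/262144 → NEW=255, ERR=-26956327/262144
(1,4): OLD=1187679851/16777216 → NEW=0, ERR=1187679851/16777216
(1,5): OLD=22162659291/134217728 → NEW=255, ERR=-12062861349/134217728
(1,6): OLD=146821000309/2147483648 → NEW=0, ERR=146821000309/2147483648
(2,0): OLD=4368403/32768 → NEW=255, ERR=-3987437/32768
(2,1): OLD=47404161/1048576 → NEW=0, ERR=47404161/1048576
(2,2): OLD=2119887043/16777216 → NEW=0, ERR=2119887043/16777216
(2,3): OLD=18824067691/134217728 → NEW=255, ERR=-15401452949/134217728
(2,4): OLD=69407451547/1073741824 → NEW=0, ERR=69407451547/1073741824
(2,5): OLD=4550531347913/34359738368 → NEW=255, ERR=-4211201935927/34359738368
(2,6): OLD=36903534426127/549755813888 → NEW=0, ERR=36903534426127/549755813888
(3,0): OLD=1936918883/16777216 → NEW=0, ERR=1936918883/16777216
(3,1): OLD=29222257959/134217728 → NEW=255, ERR=-5003262681/134217728
(3,2): OLD=151920638245/1073741824 → NEW=255, ERR=-121883526875/1073741824
(3,3): OLD=268418893715/4294967296 → NEW=0, ERR=268418893715/4294967296
(3,4): OLD=81028528338275/549755813888 → NEW=255, ERR=-59159204203165/549755813888
(3,5): OLD=304548735619417/4398046511104 → NEW=0, ERR=304548735619417/4398046511104
(3,6): OLD=12850204119277639/70368744177664 → NEW=255, ERR=-5093825646026681/70368744177664
(4,0): OLD=431834154733/2147483648 → NEW=255, ERR=-115774175507/2147483648
(4,1): OLD=3940941305097/34359738368 → NEW=0, ERR=3940941305097/34359738368
(4,2): OLD=100107861632807/549755813888 → NEW=255, ERR=-40079870908633/549755813888
(4,3): OLD=568943369000413/4398046511104 → NEW=255, ERR=-552558491331107/4398046511104
(4,4): OLD=3036245563324487/35184372088832 → NEW=0, ERR=3036245563324487/35184372088832
(4,5): OLD=224161466754830855/1125899906842624 → NEW=255, ERR=-62943009490038265/1125899906842624
(4,6): OLD=2436420292893961569/18014398509481984 → NEW=255, ERR=-2157251327023944351/18014398509481984
(5,0): OLD=105914982885675/549755813888 → NEW=255, ERR=-34272749655765/549755813888
(5,1): OLD=811567104223929/4398046511104 → NEW=255, ERR=-309934756107591/4398046511104
(5,2): OLD=4784994092279711/35184372088832 → NEW=255, ERR=-4187020790372449/35184372088832
(5,3): OLD=30764840481298747/281474976710656 → NEW=0, ERR=30764840481298747/281474976710656
(5,4): OLD=4457680936668463593/18014398509481984 → NEW=255, ERR=-135990683249442327/18014398509481984
(5,5): OLD=22938406153644180185/144115188075855872 → NEW=255, ERR=-13810966805699067175/144115188075855872
(5,6): OLD=247086645815025708695/2305843009213693952 → NEW=0, ERR=247086645815025708695/2305843009213693952
(6,0): OLD=14165571883020003/70368744177664 → NEW=255, ERR=-3778457882284317/70368744177664
(6,1): OLD=183833455745246527/1125899906842624 → NEW=255, ERR=-103271020499622593/1125899906842624
(6,2): OLD=3022311576926466013/18014398509481984 → NEW=255, ERR=-1571360042991439907/18014398509481984
(6,3): OLD=30860898672547532355/144115188075855872 → NEW=255, ERR=-5888474286795715005/144115188075855872
(6,4): OLD=55521073079455938009/288230376151711744 → NEW=255, ERR=-17977672839230556711/288230376151711744
(6,5): OLD=6876367451558191082381/36893488147419103232 → NEW=255, ERR=-2531472026033680241779/36893488147419103232
(6,6): OLD=135459647983927045003531/590295810358705651712 → NEW=255, ERR=-15065783657542896183029/590295810358705651712
Row 0: .......
Row 1: .#.#.#.
Row 2: #..#.#.
Row 3: .##.#.#
Row 4: #.##.##
Row 5: ###.##.
Row 6: #######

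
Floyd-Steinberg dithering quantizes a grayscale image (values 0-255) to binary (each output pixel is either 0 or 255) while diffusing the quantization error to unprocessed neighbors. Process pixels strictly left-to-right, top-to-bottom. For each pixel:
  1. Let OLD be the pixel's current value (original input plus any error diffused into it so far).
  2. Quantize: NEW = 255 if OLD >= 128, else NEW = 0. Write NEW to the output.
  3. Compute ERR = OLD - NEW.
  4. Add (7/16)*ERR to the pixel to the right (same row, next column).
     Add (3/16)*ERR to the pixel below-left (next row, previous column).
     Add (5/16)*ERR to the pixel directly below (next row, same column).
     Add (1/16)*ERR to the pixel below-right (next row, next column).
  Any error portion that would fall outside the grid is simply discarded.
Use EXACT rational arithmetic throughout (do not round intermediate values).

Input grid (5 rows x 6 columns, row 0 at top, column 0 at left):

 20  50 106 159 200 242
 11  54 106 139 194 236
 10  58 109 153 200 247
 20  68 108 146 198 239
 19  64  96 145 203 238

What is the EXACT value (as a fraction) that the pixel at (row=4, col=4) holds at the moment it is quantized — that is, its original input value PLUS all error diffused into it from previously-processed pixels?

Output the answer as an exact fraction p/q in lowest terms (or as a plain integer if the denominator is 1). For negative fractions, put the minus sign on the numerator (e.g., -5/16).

Answer: 9982856367816089/70368744177664

Derivation:
(0,0): OLD=20 → NEW=0, ERR=20
(0,1): OLD=235/4 → NEW=0, ERR=235/4
(0,2): OLD=8429/64 → NEW=255, ERR=-7891/64
(0,3): OLD=107579/1024 → NEW=0, ERR=107579/1024
(0,4): OLD=4029853/16384 → NEW=255, ERR=-148067/16384
(0,5): OLD=62402379/262144 → NEW=255, ERR=-4444341/262144
(1,0): OLD=1809/64 → NEW=0, ERR=1809/64
(1,1): OLD=32183/512 → NEW=0, ERR=32183/512
(1,2): OLD=1938883/16384 → NEW=0, ERR=1938883/16384
(1,3): OLD=14038055/65536 → NEW=255, ERR=-2673625/65536
(1,4): OLD=741195317/4194304 → NEW=255, ERR=-328352203/4194304
(1,5): OLD=13145774051/67108864 → NEW=255, ERR=-3966986269/67108864
(2,0): OLD=250829/8192 → NEW=0, ERR=250829/8192
(2,1): OLD=30144991/262144 → NEW=0, ERR=30144991/262144
(2,2): OLD=807698909/4194304 → NEW=255, ERR=-261848611/4194304
(2,3): OLD=3545226677/33554432 → NEW=0, ERR=3545226677/33554432
(2,4): OLD=223474611231/1073741824 → NEW=255, ERR=-50329553889/1073741824
(2,5): OLD=3489703745737/17179869184 → NEW=255, ERR=-891162896183/17179869184
(3,0): OLD=214453693/4194304 → NEW=0, ERR=214453693/4194304
(3,1): OLD=3909528249/33554432 → NEW=0, ERR=3909528249/33554432
(3,2): OLD=44684525339/268435456 → NEW=255, ERR=-23766515941/268435456
(3,3): OLD=2192012816753/17179869184 → NEW=0, ERR=2192012816753/17179869184
(3,4): OLD=32442609175569/137438953472 → NEW=255, ERR=-2604323959791/137438953472
(3,5): OLD=465247591613279/2199023255552 → NEW=255, ERR=-95503338552481/2199023255552
(4,0): OLD=30507279795/536870912 → NEW=0, ERR=30507279795/536870912
(4,1): OLD=960920009431/8589934592 → NEW=0, ERR=960920009431/8589934592
(4,2): OLD=40813591011285/274877906944 → NEW=255, ERR=-29280275259435/274877906944
(4,3): OLD=568152986551945/4398046511104 → NEW=255, ERR=-553348873779575/4398046511104
(4,4): OLD=9982856367816089/70368744177664 → NEW=255, ERR=-7961173397488231/70368744177664
Target (4,4): original=203, with diffused error = 9982856367816089/70368744177664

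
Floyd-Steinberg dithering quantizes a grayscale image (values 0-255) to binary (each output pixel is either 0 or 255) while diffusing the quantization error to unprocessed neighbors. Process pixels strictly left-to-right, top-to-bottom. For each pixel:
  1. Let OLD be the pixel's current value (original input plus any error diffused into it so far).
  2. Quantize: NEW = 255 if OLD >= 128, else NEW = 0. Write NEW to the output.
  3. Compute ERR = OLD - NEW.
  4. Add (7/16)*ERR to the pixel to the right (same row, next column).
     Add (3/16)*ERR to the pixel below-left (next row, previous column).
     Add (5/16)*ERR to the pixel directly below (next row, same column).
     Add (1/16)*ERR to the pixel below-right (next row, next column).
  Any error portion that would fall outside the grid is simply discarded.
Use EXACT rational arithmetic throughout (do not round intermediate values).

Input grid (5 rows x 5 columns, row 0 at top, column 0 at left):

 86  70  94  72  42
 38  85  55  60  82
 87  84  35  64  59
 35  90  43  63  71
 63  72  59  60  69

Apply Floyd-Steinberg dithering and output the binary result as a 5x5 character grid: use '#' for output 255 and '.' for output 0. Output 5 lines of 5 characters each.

Answer: ..#..
.#...
...#.
.#...
...#.

Derivation:
(0,0): OLD=86 → NEW=0, ERR=86
(0,1): OLD=861/8 → NEW=0, ERR=861/8
(0,2): OLD=18059/128 → NEW=255, ERR=-14581/128
(0,3): OLD=45389/2048 → NEW=0, ERR=45389/2048
(0,4): OLD=1693979/32768 → NEW=0, ERR=1693979/32768
(1,0): OLD=10887/128 → NEW=0, ERR=10887/128
(1,1): OLD=143217/1024 → NEW=255, ERR=-117903/1024
(1,2): OLD=-658299/32768 → NEW=0, ERR=-658299/32768
(1,3): OLD=7957377/131072 → NEW=0, ERR=7957377/131072
(1,4): OLD=264452579/2097152 → NEW=0, ERR=264452579/2097152
(2,0): OLD=1507179/16384 → NEW=0, ERR=1507179/16384
(2,1): OLD=47088393/524288 → NEW=0, ERR=47088393/524288
(2,2): OLD=605678299/8388608 → NEW=0, ERR=605678299/8388608
(2,3): OLD=18380949729/134217728 → NEW=255, ERR=-15844570911/134217728
(2,4): OLD=108562718183/2147483648 → NEW=0, ERR=108562718183/2147483648
(3,0): OLD=676015099/8388608 → NEW=0, ERR=676015099/8388608
(3,1): OLD=11583741599/67108864 → NEW=255, ERR=-5529018721/67108864
(3,2): OLD=27910714565/2147483648 → NEW=0, ERR=27910714565/2147483648
(3,3): OLD=196651830669/4294967296 → NEW=0, ERR=196651830669/4294967296
(3,4): OLD=6834246575617/68719476736 → NEW=0, ERR=6834246575617/68719476736
(4,0): OLD=78099282709/1073741824 → NEW=0, ERR=78099282709/1073741824
(4,1): OLD=2939440134101/34359738368 → NEW=0, ERR=2939440134101/34359738368
(4,2): OLD=57133317474203/549755813888 → NEW=0, ERR=57133317474203/549755813888
(4,3): OLD=1224723036023509/8796093022208 → NEW=255, ERR=-1018280684639531/8796093022208
(4,4): OLD=7359582661645907/140737488355328 → NEW=0, ERR=7359582661645907/140737488355328
Row 0: ..#..
Row 1: .#...
Row 2: ...#.
Row 3: .#...
Row 4: ...#.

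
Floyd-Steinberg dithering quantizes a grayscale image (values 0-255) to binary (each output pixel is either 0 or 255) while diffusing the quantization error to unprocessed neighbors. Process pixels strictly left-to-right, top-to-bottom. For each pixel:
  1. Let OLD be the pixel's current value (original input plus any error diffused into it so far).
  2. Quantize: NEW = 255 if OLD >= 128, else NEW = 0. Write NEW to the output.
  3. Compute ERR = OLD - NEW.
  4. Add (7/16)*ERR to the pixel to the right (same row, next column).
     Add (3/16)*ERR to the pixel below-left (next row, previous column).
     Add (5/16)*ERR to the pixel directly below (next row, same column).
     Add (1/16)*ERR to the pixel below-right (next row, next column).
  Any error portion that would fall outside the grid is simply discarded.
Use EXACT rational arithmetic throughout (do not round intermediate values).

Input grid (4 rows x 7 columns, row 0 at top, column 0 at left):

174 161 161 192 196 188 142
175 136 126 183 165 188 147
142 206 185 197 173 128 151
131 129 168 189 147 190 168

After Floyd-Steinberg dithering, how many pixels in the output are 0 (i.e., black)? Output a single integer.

(0,0): OLD=174 → NEW=255, ERR=-81
(0,1): OLD=2009/16 → NEW=0, ERR=2009/16
(0,2): OLD=55279/256 → NEW=255, ERR=-10001/256
(0,3): OLD=716425/4096 → NEW=255, ERR=-328055/4096
(0,4): OLD=10548671/65536 → NEW=255, ERR=-6163009/65536
(0,5): OLD=153991225/1048576 → NEW=255, ERR=-113395655/1048576
(0,6): OLD=1588595087/16777216 → NEW=0, ERR=1588595087/16777216
(1,0): OLD=44347/256 → NEW=255, ERR=-20933/256
(1,1): OLD=260253/2048 → NEW=0, ERR=260253/2048
(1,2): OLD=10631137/65536 → NEW=255, ERR=-6080543/65536
(1,3): OLD=25507981/262144 → NEW=0, ERR=25507981/262144
(1,4): OLD=2565254343/16777216 → NEW=255, ERR=-1712935737/16777216
(1,5): OLD=16295859063/134217728 → NEW=0, ERR=16295859063/134217728
(1,6): OLD=478780269337/2147483648 → NEW=255, ERR=-68828060903/2147483648
(2,0): OLD=4596495/32768 → NEW=255, ERR=-3759345/32768
(2,1): OLD=181415829/1048576 → NEW=255, ERR=-85971051/1048576
(2,2): OLD=2454889471/16777216 → NEW=255, ERR=-1823300609/16777216
(2,3): OLD=20792904135/134217728 → NEW=255, ERR=-13432616505/134217728
(2,4): OLD=135458294775/1073741824 → NEW=0, ERR=135458294775/1073741824
(2,5): OLD=7172391405949/34359738368 → NEW=255, ERR=-1589341877891/34359738368
(2,6): OLD=70553229799739/549755813888 → NEW=255, ERR=-69634502741701/549755813888
(3,0): OLD=1338406943/16777216 → NEW=0, ERR=1338406943/16777216
(3,1): OLD=14862325939/134217728 → NEW=0, ERR=14862325939/134217728
(3,2): OLD=170289683017/1073741824 → NEW=255, ERR=-103514482103/1073741824
(3,3): OLD=568693221551/4294967296 → NEW=255, ERR=-526523438929/4294967296
(3,4): OLD=64795343766559/549755813888 → NEW=0, ERR=64795343766559/549755813888
(3,5): OLD=929064434526925/4398046511104 → NEW=255, ERR=-192437425804595/4398046511104
(3,6): OLD=7486071171177299/70368744177664 → NEW=0, ERR=7486071171177299/70368744177664
Output grid:
  Row 0: #.####.  (2 black, running=2)
  Row 1: #.#.#.#  (3 black, running=5)
  Row 2: ####.##  (1 black, running=6)
  Row 3: ..##.#.  (4 black, running=10)

Answer: 10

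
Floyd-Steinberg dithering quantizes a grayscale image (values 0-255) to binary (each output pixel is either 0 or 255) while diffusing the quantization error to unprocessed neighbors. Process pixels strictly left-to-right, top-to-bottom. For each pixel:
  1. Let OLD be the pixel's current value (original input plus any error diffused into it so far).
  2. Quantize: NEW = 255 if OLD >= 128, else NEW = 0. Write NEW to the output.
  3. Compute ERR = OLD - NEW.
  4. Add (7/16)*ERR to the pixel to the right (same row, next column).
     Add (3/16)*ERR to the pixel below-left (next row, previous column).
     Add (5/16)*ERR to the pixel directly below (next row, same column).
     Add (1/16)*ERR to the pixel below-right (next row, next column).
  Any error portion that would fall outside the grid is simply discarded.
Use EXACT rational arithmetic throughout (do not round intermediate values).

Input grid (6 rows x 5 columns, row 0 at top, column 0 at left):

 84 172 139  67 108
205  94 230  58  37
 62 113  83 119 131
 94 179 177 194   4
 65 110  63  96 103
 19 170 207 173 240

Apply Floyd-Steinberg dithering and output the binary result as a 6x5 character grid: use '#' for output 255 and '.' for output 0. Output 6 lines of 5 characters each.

(0,0): OLD=84 → NEW=0, ERR=84
(0,1): OLD=835/4 → NEW=255, ERR=-185/4
(0,2): OLD=7601/64 → NEW=0, ERR=7601/64
(0,3): OLD=121815/1024 → NEW=0, ERR=121815/1024
(0,4): OLD=2622177/16384 → NEW=255, ERR=-1555743/16384
(1,0): OLD=14245/64 → NEW=255, ERR=-2075/64
(1,1): OLD=47555/512 → NEW=0, ERR=47555/512
(1,2): OLD=5360255/16384 → NEW=255, ERR=1182335/16384
(1,3): OLD=7626131/65536 → NEW=0, ERR=7626131/65536
(1,4): OLD=68861529/1048576 → NEW=0, ERR=68861529/1048576
(2,0): OLD=567569/8192 → NEW=0, ERR=567569/8192
(2,1): OLD=48192843/262144 → NEW=255, ERR=-18653877/262144
(2,2): OLD=427998625/4194304 → NEW=0, ERR=427998625/4194304
(2,3): OLD=14551323219/67108864 → NEW=255, ERR=-2561437101/67108864
(2,4): OLD=152574966661/1073741824 → NEW=255, ERR=-121229198459/1073741824
(3,0): OLD=429113985/4194304 → NEW=0, ERR=429113985/4194304
(3,1): OLD=7549282797/33554432 → NEW=255, ERR=-1007097363/33554432
(3,2): OLD=197733125951/1073741824 → NEW=255, ERR=-76071039169/1073741824
(3,3): OLD=292670304007/2147483648 → NEW=255, ERR=-254938026233/2147483648
(3,4): OLD=-2941385201981/34359738368 → NEW=0, ERR=-2941385201981/34359738368
(4,0): OLD=49039876591/536870912 → NEW=0, ERR=49039876591/536870912
(4,1): OLD=2296848367087/17179869184 → NEW=255, ERR=-2084018274833/17179869184
(4,2): OLD=-9990649399327/274877906944 → NEW=0, ERR=-9990649399327/274877906944
(4,3): OLD=99050151606767/4398046511104 → NEW=0, ERR=99050151606767/4398046511104
(4,4): OLD=5536732104553737/70368744177664 → NEW=0, ERR=5536732104553737/70368744177664
(5,0): OLD=6817005661997/274877906944 → NEW=0, ERR=6817005661997/274877906944
(5,1): OLD=311900976575815/2199023255552 → NEW=255, ERR=-248849953589945/2199023255552
(5,2): OLD=10046820519034111/70368744177664 → NEW=255, ERR=-7897209246270209/70368744177664
(5,3): OLD=40369205338964337/281474976710656 → NEW=255, ERR=-31406913722252943/281474976710656
(5,4): OLD=978089366307056267/4503599627370496 → NEW=255, ERR=-170328538672420213/4503599627370496
Row 0: .#..#
Row 1: #.#..
Row 2: .#.##
Row 3: .###.
Row 4: .#...
Row 5: .####

Answer: .#..#
#.#..
.#.##
.###.
.#...
.####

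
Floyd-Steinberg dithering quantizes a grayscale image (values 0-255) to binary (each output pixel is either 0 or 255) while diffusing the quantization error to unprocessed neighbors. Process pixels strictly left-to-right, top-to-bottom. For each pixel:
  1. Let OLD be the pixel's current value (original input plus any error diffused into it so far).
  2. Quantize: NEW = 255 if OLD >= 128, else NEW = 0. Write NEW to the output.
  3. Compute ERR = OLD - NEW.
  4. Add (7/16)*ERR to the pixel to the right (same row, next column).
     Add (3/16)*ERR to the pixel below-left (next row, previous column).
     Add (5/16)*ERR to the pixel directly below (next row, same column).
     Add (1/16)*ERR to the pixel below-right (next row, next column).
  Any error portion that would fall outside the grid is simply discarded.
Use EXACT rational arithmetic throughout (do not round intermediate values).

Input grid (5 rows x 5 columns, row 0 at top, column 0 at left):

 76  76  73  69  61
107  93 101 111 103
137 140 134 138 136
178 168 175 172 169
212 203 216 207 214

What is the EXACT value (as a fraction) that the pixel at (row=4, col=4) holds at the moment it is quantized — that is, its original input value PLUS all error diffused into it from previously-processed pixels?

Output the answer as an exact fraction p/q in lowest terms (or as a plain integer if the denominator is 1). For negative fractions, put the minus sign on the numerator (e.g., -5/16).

Answer: 15117626589669691/70368744177664

Derivation:
(0,0): OLD=76 → NEW=0, ERR=76
(0,1): OLD=437/4 → NEW=0, ERR=437/4
(0,2): OLD=7731/64 → NEW=0, ERR=7731/64
(0,3): OLD=124773/1024 → NEW=0, ERR=124773/1024
(0,4): OLD=1872835/16384 → NEW=0, ERR=1872835/16384
(1,0): OLD=9679/64 → NEW=255, ERR=-6641/64
(1,1): OLD=55881/512 → NEW=0, ERR=55881/512
(1,2): OLD=3541789/16384 → NEW=255, ERR=-636131/16384
(1,3): OLD=10556137/65536 → NEW=255, ERR=-6155543/65536
(1,4): OLD=110356699/1048576 → NEW=0, ERR=110356699/1048576
(2,0): OLD=1024307/8192 → NEW=0, ERR=1024307/8192
(2,1): OLD=56372929/262144 → NEW=255, ERR=-10473791/262144
(2,2): OLD=392574275/4194304 → NEW=0, ERR=392574275/4194304
(2,3): OLD=11200700249/67108864 → NEW=255, ERR=-5912060071/67108864
(2,4): OLD=133655335215/1073741824 → NEW=0, ERR=133655335215/1073741824
(3,0): OLD=879053859/4194304 → NEW=255, ERR=-190493661/4194304
(3,1): OLD=5402549127/33554432 → NEW=255, ERR=-3153831033/33554432
(3,2): OLD=154739656029/1073741824 → NEW=255, ERR=-119064509091/1073741824
(3,3): OLD=268748268797/2147483648 → NEW=0, ERR=268748268797/2147483648
(3,4): OLD=8835401095649/34359738368 → NEW=255, ERR=73667811809/34359738368
(4,0): OLD=96735393805/536870912 → NEW=255, ERR=-40166688755/536870912
(4,1): OLD=2014606932013/17179869184 → NEW=0, ERR=2014606932013/17179869184
(4,2): OLD=68785912658947/274877906944 → NEW=255, ERR=-1307953611773/274877906944
(4,3): OLD=1044526357702317/4398046511104 → NEW=255, ERR=-76975502629203/4398046511104
(4,4): OLD=15117626589669691/70368744177664 → NEW=255, ERR=-2826403175634629/70368744177664
Target (4,4): original=214, with diffused error = 15117626589669691/70368744177664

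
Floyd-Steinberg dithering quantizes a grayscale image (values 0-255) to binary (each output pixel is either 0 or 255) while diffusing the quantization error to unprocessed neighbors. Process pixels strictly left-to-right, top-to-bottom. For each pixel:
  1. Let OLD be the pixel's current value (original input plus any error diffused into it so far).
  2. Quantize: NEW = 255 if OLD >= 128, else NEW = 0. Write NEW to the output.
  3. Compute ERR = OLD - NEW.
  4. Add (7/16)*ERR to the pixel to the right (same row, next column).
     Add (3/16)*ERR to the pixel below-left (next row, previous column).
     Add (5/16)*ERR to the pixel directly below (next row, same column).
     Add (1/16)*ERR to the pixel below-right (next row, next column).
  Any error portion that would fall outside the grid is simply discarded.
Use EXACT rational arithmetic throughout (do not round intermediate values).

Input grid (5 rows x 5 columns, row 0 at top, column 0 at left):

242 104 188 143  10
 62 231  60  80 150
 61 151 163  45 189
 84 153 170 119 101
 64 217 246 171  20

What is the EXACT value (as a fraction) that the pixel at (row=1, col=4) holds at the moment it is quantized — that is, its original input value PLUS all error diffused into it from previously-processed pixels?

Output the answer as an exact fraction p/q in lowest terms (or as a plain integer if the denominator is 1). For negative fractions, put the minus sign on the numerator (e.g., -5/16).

(0,0): OLD=242 → NEW=255, ERR=-13
(0,1): OLD=1573/16 → NEW=0, ERR=1573/16
(0,2): OLD=59139/256 → NEW=255, ERR=-6141/256
(0,3): OLD=542741/4096 → NEW=255, ERR=-501739/4096
(0,4): OLD=-2856813/65536 → NEW=0, ERR=-2856813/65536
(1,0): OLD=19551/256 → NEW=0, ERR=19551/256
(1,1): OLD=593561/2048 → NEW=255, ERR=71321/2048
(1,2): OLD=3336845/65536 → NEW=0, ERR=3336845/65536
(1,3): OLD=14240585/262144 → NEW=0, ERR=14240585/262144
(1,4): OLD=639582139/4194304 → NEW=255, ERR=-429965381/4194304
Target (1,4): original=150, with diffused error = 639582139/4194304

Answer: 639582139/4194304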